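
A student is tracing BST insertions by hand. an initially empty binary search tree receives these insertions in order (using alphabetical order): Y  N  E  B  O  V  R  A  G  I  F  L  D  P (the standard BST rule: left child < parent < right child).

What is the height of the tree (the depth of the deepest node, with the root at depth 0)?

Insert Y: tree is empty, so Y becomes the root.
Insert N: N < Y → go left. Place as left child of Y.
Insert E: E < Y → go left; E < N → go left. Place as left child of N.
Insert B: B < Y → go left; B < N → go left; B < E → go left. Place as left child of E.
Insert O: O < Y → go left; O > N → go right. Place as right child of N.
Insert V: V < Y → go left; V > N → go right; V > O → go right. Place as right child of O.
Insert R: R < Y → go left; R > N → go right; R > O → go right; R < V → go left. Place as left child of V.
Insert A: A < Y → go left; A < N → go left; A < E → go left; A < B → go left. Place as left child of B.
Insert G: G < Y → go left; G < N → go left; G > E → go right. Place as right child of E.
Insert I: I < Y → go left; I < N → go left; I > E → go right; I > G → go right. Place as right child of G.
Insert F: F < Y → go left; F < N → go left; F > E → go right; F < G → go left. Place as left child of G.
Insert L: L < Y → go left; L < N → go left; L > E → go right; L > G → go right; L > I → go right. Place as right child of I.
Insert D: D < Y → go left; D < N → go left; D < E → go left; D > B → go right. Place as right child of B.
Insert P: P < Y → go left; P > N → go right; P > O → go right; P < V → go left; P < R → go left. Place as left child of R.

The deepest node is L at depth 5.

5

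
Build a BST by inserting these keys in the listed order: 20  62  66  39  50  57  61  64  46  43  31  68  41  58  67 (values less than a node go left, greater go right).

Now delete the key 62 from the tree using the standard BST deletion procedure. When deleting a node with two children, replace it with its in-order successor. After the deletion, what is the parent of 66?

64

20: root
62: right child of 20 (depth 1)
66: right child of 62 (depth 2)
39: left child of 62 (depth 2)
50: right child of 39 (depth 3)
57: right child of 50 (depth 4)
61: right child of 57 (depth 5)
64: left child of 66 (depth 3)
46: left child of 50 (depth 4)
43: left child of 46 (depth 5)
31: left child of 39 (depth 3)
68: right child of 66 (depth 3)
41: left child of 43 (depth 6)
58: left child of 61 (depth 6)
67: left child of 68 (depth 4)

Delete 62 (two children — replace with in-order successor).
After deletion, 66's parent is 64.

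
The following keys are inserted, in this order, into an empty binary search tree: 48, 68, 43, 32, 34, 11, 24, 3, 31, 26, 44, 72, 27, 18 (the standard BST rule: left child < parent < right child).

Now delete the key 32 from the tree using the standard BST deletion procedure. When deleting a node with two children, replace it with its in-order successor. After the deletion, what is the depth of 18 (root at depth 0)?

48: root
68: right child of 48 (depth 1)
43: left child of 48 (depth 1)
32: left child of 43 (depth 2)
34: right child of 32 (depth 3)
11: left child of 32 (depth 3)
24: right child of 11 (depth 4)
3: left child of 11 (depth 4)
31: right child of 24 (depth 5)
26: left child of 31 (depth 6)
44: right child of 43 (depth 2)
72: right child of 68 (depth 2)
27: right child of 26 (depth 7)
18: left child of 24 (depth 5)

Delete 32 (two children — replace with in-order successor).
After deletion, path to 18: 48 → 43 → 34 → 11 → 24 → 18.

5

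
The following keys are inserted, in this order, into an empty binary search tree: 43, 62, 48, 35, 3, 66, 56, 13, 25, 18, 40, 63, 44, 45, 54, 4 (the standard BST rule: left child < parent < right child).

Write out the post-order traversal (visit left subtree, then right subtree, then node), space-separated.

4 18 25 13 3 40 35 45 44 54 56 48 63 66 62 43

Resulting structure (node: left, right):
  43: L=35, R=62
  62: L=48, R=66
  48: L=44, R=56
  35: L=3, R=40
  3: L=–, R=13
  66: L=63, R=–
  56: L=54, R=–
  13: L=4, R=25
  25: L=18, R=–
  18: L=–, R=–
  40: L=–, R=–
  63: L=–, R=–
  44: L=–, R=45
  45: L=–, R=–
  54: L=–, R=–
  4: L=–, R=–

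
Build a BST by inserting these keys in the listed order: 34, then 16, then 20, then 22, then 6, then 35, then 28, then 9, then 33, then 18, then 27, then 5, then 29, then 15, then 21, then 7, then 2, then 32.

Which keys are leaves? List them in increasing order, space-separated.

34: root
16: left child of 34 (depth 1)
20: right child of 16 (depth 2)
22: right child of 20 (depth 3)
6: left child of 16 (depth 2)
35: right child of 34 (depth 1)
28: right child of 22 (depth 4)
9: right child of 6 (depth 3)
33: right child of 28 (depth 5)
18: left child of 20 (depth 3)
27: left child of 28 (depth 5)
5: left child of 6 (depth 3)
29: left child of 33 (depth 6)
15: right child of 9 (depth 4)
21: left child of 22 (depth 4)
7: left child of 9 (depth 4)
2: left child of 5 (depth 4)
32: right child of 29 (depth 7)

2 7 15 18 21 27 32 35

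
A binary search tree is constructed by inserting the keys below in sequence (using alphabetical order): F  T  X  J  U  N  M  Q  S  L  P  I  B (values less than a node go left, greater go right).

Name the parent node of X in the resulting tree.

T

F: root
T: right child of F (depth 1)
X: right child of T (depth 2)
J: left child of T (depth 2)
U: left child of X (depth 3)
N: right child of J (depth 3)
M: left child of N (depth 4)
Q: right child of N (depth 4)
S: right child of Q (depth 5)
L: left child of M (depth 5)
P: left child of Q (depth 5)
I: left child of J (depth 3)
B: left child of F (depth 1)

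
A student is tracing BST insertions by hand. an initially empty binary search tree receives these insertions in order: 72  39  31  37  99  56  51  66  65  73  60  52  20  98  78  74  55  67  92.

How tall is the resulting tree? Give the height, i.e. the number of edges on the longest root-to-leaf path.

5

Insert 72: tree is empty, so 72 becomes the root.
Insert 39: 39 < 72 → go left. Place as left child of 72.
Insert 31: 31 < 72 → go left; 31 < 39 → go left. Place as left child of 39.
Insert 37: 37 < 72 → go left; 37 < 39 → go left; 37 > 31 → go right. Place as right child of 31.
Insert 99: 99 > 72 → go right. Place as right child of 72.
Insert 56: 56 < 72 → go left; 56 > 39 → go right. Place as right child of 39.
Insert 51: 51 < 72 → go left; 51 > 39 → go right; 51 < 56 → go left. Place as left child of 56.
Insert 66: 66 < 72 → go left; 66 > 39 → go right; 66 > 56 → go right. Place as right child of 56.
Insert 65: 65 < 72 → go left; 65 > 39 → go right; 65 > 56 → go right; 65 < 66 → go left. Place as left child of 66.
Insert 73: 73 > 72 → go right; 73 < 99 → go left. Place as left child of 99.
Insert 60: 60 < 72 → go left; 60 > 39 → go right; 60 > 56 → go right; 60 < 66 → go left; 60 < 65 → go left. Place as left child of 65.
Insert 52: 52 < 72 → go left; 52 > 39 → go right; 52 < 56 → go left; 52 > 51 → go right. Place as right child of 51.
Insert 20: 20 < 72 → go left; 20 < 39 → go left; 20 < 31 → go left. Place as left child of 31.
Insert 98: 98 > 72 → go right; 98 < 99 → go left; 98 > 73 → go right. Place as right child of 73.
Insert 78: 78 > 72 → go right; 78 < 99 → go left; 78 > 73 → go right; 78 < 98 → go left. Place as left child of 98.
Insert 74: 74 > 72 → go right; 74 < 99 → go left; 74 > 73 → go right; 74 < 98 → go left; 74 < 78 → go left. Place as left child of 78.
Insert 55: 55 < 72 → go left; 55 > 39 → go right; 55 < 56 → go left; 55 > 51 → go right; 55 > 52 → go right. Place as right child of 52.
Insert 67: 67 < 72 → go left; 67 > 39 → go right; 67 > 56 → go right; 67 > 66 → go right. Place as right child of 66.
Insert 92: 92 > 72 → go right; 92 < 99 → go left; 92 > 73 → go right; 92 < 98 → go left; 92 > 78 → go right. Place as right child of 78.

The deepest node is 60 at depth 5.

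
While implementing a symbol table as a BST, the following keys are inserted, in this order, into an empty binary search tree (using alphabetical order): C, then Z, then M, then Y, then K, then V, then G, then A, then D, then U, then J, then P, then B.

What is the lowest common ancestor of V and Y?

C: root
Z: right child of C (depth 1)
M: left child of Z (depth 2)
Y: right child of M (depth 3)
K: left child of M (depth 3)
V: left child of Y (depth 4)
G: left child of K (depth 4)
A: left child of C (depth 1)
D: left child of G (depth 5)
U: left child of V (depth 5)
J: right child of G (depth 5)
P: left child of U (depth 6)
B: right child of A (depth 2)

Path to V: C → Z → M → Y → V
Path to Y: C → Z → M → Y
Y lies on both paths and is an ancestor of the other node.

Y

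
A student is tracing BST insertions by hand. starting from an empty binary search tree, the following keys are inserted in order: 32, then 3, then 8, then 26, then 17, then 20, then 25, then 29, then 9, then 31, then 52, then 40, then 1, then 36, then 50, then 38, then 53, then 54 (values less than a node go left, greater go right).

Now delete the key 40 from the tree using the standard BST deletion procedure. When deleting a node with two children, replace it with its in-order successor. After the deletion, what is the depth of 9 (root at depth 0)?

5

Resulting structure (node: left, right):
  32: L=3, R=52
  3: L=1, R=8
  8: L=–, R=26
  26: L=17, R=29
  17: L=9, R=20
  20: L=–, R=25
  25: L=–, R=–
  29: L=–, R=31
  9: L=–, R=–
  31: L=–, R=–
  52: L=40, R=53
  40: L=36, R=50
  1: L=–, R=–
  36: L=–, R=38
  50: L=–, R=–
  38: L=–, R=–
  53: L=–, R=54
  54: L=–, R=–

Delete 40 (two children — replace with in-order successor).
After deletion, path to 9: 32 → 3 → 8 → 26 → 17 → 9.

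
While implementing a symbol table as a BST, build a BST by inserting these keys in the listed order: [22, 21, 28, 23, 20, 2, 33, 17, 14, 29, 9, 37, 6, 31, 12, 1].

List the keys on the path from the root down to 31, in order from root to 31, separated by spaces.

Resulting structure (node: left, right):
  22: L=21, R=28
  21: L=20, R=–
  28: L=23, R=33
  23: L=–, R=–
  20: L=2, R=–
  2: L=1, R=17
  33: L=29, R=37
  17: L=14, R=–
  14: L=9, R=–
  29: L=–, R=31
  9: L=6, R=12
  37: L=–, R=–
  6: L=–, R=–
  31: L=–, R=–
  12: L=–, R=–
  1: L=–, R=–

22 28 33 29 31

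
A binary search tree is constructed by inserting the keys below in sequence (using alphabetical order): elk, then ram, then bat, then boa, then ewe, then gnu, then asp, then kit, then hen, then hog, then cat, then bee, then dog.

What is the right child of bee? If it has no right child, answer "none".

elk: root
ram: right child of elk (depth 1)
bat: left child of elk (depth 1)
boa: right child of bat (depth 2)
ewe: left child of ram (depth 2)
gnu: right child of ewe (depth 3)
asp: left child of bat (depth 2)
kit: right child of gnu (depth 4)
hen: left child of kit (depth 5)
hog: right child of hen (depth 6)
cat: right child of boa (depth 3)
bee: left child of boa (depth 3)
dog: right child of cat (depth 4)

none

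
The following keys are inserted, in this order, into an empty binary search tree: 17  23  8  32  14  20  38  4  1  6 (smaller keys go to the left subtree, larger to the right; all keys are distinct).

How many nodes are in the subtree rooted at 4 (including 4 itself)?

17: root
23: right child of 17 (depth 1)
8: left child of 17 (depth 1)
32: right child of 23 (depth 2)
14: right child of 8 (depth 2)
20: left child of 23 (depth 2)
38: right child of 32 (depth 3)
4: left child of 8 (depth 2)
1: left child of 4 (depth 3)
6: right child of 4 (depth 3)

Subtree rooted at 4 contains: 4, 1, 6 — 3 nodes.

3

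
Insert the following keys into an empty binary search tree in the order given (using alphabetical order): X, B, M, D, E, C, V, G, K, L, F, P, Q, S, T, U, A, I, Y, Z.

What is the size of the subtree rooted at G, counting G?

5

Resulting structure (node: left, right):
  X: L=B, R=Y
  B: L=A, R=M
  M: L=D, R=V
  D: L=C, R=E
  E: L=–, R=G
  C: L=–, R=–
  V: L=P, R=–
  G: L=F, R=K
  K: L=I, R=L
  L: L=–, R=–
  F: L=–, R=–
  P: L=–, R=Q
  Q: L=–, R=S
  S: L=–, R=T
  T: L=–, R=U
  U: L=–, R=–
  A: L=–, R=–
  I: L=–, R=–
  Y: L=–, R=Z
  Z: L=–, R=–

Subtree rooted at G contains: G, F, K, I, L — 5 nodes.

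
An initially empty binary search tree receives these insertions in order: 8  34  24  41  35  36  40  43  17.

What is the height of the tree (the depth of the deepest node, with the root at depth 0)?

5

8: root
34: right child of 8 (depth 1)
24: left child of 34 (depth 2)
41: right child of 34 (depth 2)
35: left child of 41 (depth 3)
36: right child of 35 (depth 4)
40: right child of 36 (depth 5)
43: right child of 41 (depth 3)
17: left child of 24 (depth 3)

The deepest node is 40 at depth 5.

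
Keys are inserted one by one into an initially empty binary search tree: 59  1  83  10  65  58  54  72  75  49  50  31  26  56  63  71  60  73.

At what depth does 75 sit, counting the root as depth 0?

Insert 59: tree is empty, so 59 becomes the root.
Insert 1: 1 < 59 → go left. Place as left child of 59.
Insert 83: 83 > 59 → go right. Place as right child of 59.
Insert 10: 10 < 59 → go left; 10 > 1 → go right. Place as right child of 1.
Insert 65: 65 > 59 → go right; 65 < 83 → go left. Place as left child of 83.
Insert 58: 58 < 59 → go left; 58 > 1 → go right; 58 > 10 → go right. Place as right child of 10.
Insert 54: 54 < 59 → go left; 54 > 1 → go right; 54 > 10 → go right; 54 < 58 → go left. Place as left child of 58.
Insert 72: 72 > 59 → go right; 72 < 83 → go left; 72 > 65 → go right. Place as right child of 65.
Insert 75: 75 > 59 → go right; 75 < 83 → go left; 75 > 65 → go right; 75 > 72 → go right. Place as right child of 72.
Insert 49: 49 < 59 → go left; 49 > 1 → go right; 49 > 10 → go right; 49 < 58 → go left; 49 < 54 → go left. Place as left child of 54.
Insert 50: 50 < 59 → go left; 50 > 1 → go right; 50 > 10 → go right; 50 < 58 → go left; 50 < 54 → go left; 50 > 49 → go right. Place as right child of 49.
Insert 31: 31 < 59 → go left; 31 > 1 → go right; 31 > 10 → go right; 31 < 58 → go left; 31 < 54 → go left; 31 < 49 → go left. Place as left child of 49.
Insert 26: 26 < 59 → go left; 26 > 1 → go right; 26 > 10 → go right; 26 < 58 → go left; 26 < 54 → go left; 26 < 49 → go left; 26 < 31 → go left. Place as left child of 31.
Insert 56: 56 < 59 → go left; 56 > 1 → go right; 56 > 10 → go right; 56 < 58 → go left; 56 > 54 → go right. Place as right child of 54.
Insert 63: 63 > 59 → go right; 63 < 83 → go left; 63 < 65 → go left. Place as left child of 65.
Insert 71: 71 > 59 → go right; 71 < 83 → go left; 71 > 65 → go right; 71 < 72 → go left. Place as left child of 72.
Insert 60: 60 > 59 → go right; 60 < 83 → go left; 60 < 65 → go left; 60 < 63 → go left. Place as left child of 63.
Insert 73: 73 > 59 → go right; 73 < 83 → go left; 73 > 65 → go right; 73 > 72 → go right; 73 < 75 → go left. Place as left child of 75.

Path to 75: 59 → 83 → 65 → 72 → 75, which is 4 edges.

4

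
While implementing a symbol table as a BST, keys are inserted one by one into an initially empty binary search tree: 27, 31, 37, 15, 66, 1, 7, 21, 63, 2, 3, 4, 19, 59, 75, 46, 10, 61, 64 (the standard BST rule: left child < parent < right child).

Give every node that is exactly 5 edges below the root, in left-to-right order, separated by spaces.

Insert 27: tree is empty, so 27 becomes the root.
Insert 31: 31 > 27 → go right. Place as right child of 27.
Insert 37: 37 > 27 → go right; 37 > 31 → go right. Place as right child of 31.
Insert 15: 15 < 27 → go left. Place as left child of 27.
Insert 66: 66 > 27 → go right; 66 > 31 → go right; 66 > 37 → go right. Place as right child of 37.
Insert 1: 1 < 27 → go left; 1 < 15 → go left. Place as left child of 15.
Insert 7: 7 < 27 → go left; 7 < 15 → go left; 7 > 1 → go right. Place as right child of 1.
Insert 21: 21 < 27 → go left; 21 > 15 → go right. Place as right child of 15.
Insert 63: 63 > 27 → go right; 63 > 31 → go right; 63 > 37 → go right; 63 < 66 → go left. Place as left child of 66.
Insert 2: 2 < 27 → go left; 2 < 15 → go left; 2 > 1 → go right; 2 < 7 → go left. Place as left child of 7.
Insert 3: 3 < 27 → go left; 3 < 15 → go left; 3 > 1 → go right; 3 < 7 → go left; 3 > 2 → go right. Place as right child of 2.
Insert 4: 4 < 27 → go left; 4 < 15 → go left; 4 > 1 → go right; 4 < 7 → go left; 4 > 2 → go right; 4 > 3 → go right. Place as right child of 3.
Insert 19: 19 < 27 → go left; 19 > 15 → go right; 19 < 21 → go left. Place as left child of 21.
Insert 59: 59 > 27 → go right; 59 > 31 → go right; 59 > 37 → go right; 59 < 66 → go left; 59 < 63 → go left. Place as left child of 63.
Insert 75: 75 > 27 → go right; 75 > 31 → go right; 75 > 37 → go right; 75 > 66 → go right. Place as right child of 66.
Insert 46: 46 > 27 → go right; 46 > 31 → go right; 46 > 37 → go right; 46 < 66 → go left; 46 < 63 → go left; 46 < 59 → go left. Place as left child of 59.
Insert 10: 10 < 27 → go left; 10 < 15 → go left; 10 > 1 → go right; 10 > 7 → go right. Place as right child of 7.
Insert 61: 61 > 27 → go right; 61 > 31 → go right; 61 > 37 → go right; 61 < 66 → go left; 61 < 63 → go left; 61 > 59 → go right. Place as right child of 59.
Insert 64: 64 > 27 → go right; 64 > 31 → go right; 64 > 37 → go right; 64 < 66 → go left; 64 > 63 → go right. Place as right child of 63.

3 59 64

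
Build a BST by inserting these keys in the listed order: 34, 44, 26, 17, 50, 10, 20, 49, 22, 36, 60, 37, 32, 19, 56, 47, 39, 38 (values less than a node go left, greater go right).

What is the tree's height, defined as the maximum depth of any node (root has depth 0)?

Resulting structure (node: left, right):
  34: L=26, R=44
  44: L=36, R=50
  26: L=17, R=32
  17: L=10, R=20
  50: L=49, R=60
  10: L=–, R=–
  20: L=19, R=22
  49: L=47, R=–
  22: L=–, R=–
  36: L=–, R=37
  60: L=56, R=–
  37: L=–, R=39
  32: L=–, R=–
  19: L=–, R=–
  56: L=–, R=–
  47: L=–, R=–
  39: L=38, R=–
  38: L=–, R=–

The deepest node is 38 at depth 5.

5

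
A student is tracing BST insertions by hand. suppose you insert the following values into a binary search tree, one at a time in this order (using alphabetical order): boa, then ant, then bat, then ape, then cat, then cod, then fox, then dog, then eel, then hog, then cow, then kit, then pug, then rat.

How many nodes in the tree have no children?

Insert boa: tree is empty, so boa becomes the root.
Insert ant: ant < boa → go left. Place as left child of boa.
Insert bat: bat < boa → go left; bat > ant → go right. Place as right child of ant.
Insert ape: ape < boa → go left; ape > ant → go right; ape < bat → go left. Place as left child of bat.
Insert cat: cat > boa → go right. Place as right child of boa.
Insert cod: cod > boa → go right; cod > cat → go right. Place as right child of cat.
Insert fox: fox > boa → go right; fox > cat → go right; fox > cod → go right. Place as right child of cod.
Insert dog: dog > boa → go right; dog > cat → go right; dog > cod → go right; dog < fox → go left. Place as left child of fox.
Insert eel: eel > boa → go right; eel > cat → go right; eel > cod → go right; eel < fox → go left; eel > dog → go right. Place as right child of dog.
Insert hog: hog > boa → go right; hog > cat → go right; hog > cod → go right; hog > fox → go right. Place as right child of fox.
Insert cow: cow > boa → go right; cow > cat → go right; cow > cod → go right; cow < fox → go left; cow < dog → go left. Place as left child of dog.
Insert kit: kit > boa → go right; kit > cat → go right; kit > cod → go right; kit > fox → go right; kit > hog → go right. Place as right child of hog.
Insert pug: pug > boa → go right; pug > cat → go right; pug > cod → go right; pug > fox → go right; pug > hog → go right; pug > kit → go right. Place as right child of kit.
Insert rat: rat > boa → go right; rat > cat → go right; rat > cod → go right; rat > fox → go right; rat > hog → go right; rat > kit → go right; rat > pug → go right. Place as right child of pug.

Leaves: ape, cow, eel, rat — 4 in total.

4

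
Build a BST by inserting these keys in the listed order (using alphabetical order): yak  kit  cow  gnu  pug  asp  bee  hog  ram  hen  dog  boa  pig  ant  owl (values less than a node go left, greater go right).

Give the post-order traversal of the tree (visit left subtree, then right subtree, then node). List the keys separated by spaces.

ant boa bee asp dog hen hog gnu cow owl pig ram pug kit yak

Resulting structure (node: left, right):
  yak: L=kit, R=–
  kit: L=cow, R=pug
  cow: L=asp, R=gnu
  gnu: L=dog, R=hog
  pug: L=pig, R=ram
  asp: L=ant, R=bee
  bee: L=–, R=boa
  hog: L=hen, R=–
  ram: L=–, R=–
  hen: L=–, R=–
  dog: L=–, R=–
  boa: L=–, R=–
  pig: L=owl, R=–
  ant: L=–, R=–
  owl: L=–, R=–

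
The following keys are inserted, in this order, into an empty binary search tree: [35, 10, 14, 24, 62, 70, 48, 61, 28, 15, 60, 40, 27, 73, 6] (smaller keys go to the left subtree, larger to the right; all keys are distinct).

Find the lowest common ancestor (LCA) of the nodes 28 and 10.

Insert 35: tree is empty, so 35 becomes the root.
Insert 10: 10 < 35 → go left. Place as left child of 35.
Insert 14: 14 < 35 → go left; 14 > 10 → go right. Place as right child of 10.
Insert 24: 24 < 35 → go left; 24 > 10 → go right; 24 > 14 → go right. Place as right child of 14.
Insert 62: 62 > 35 → go right. Place as right child of 35.
Insert 70: 70 > 35 → go right; 70 > 62 → go right. Place as right child of 62.
Insert 48: 48 > 35 → go right; 48 < 62 → go left. Place as left child of 62.
Insert 61: 61 > 35 → go right; 61 < 62 → go left; 61 > 48 → go right. Place as right child of 48.
Insert 28: 28 < 35 → go left; 28 > 10 → go right; 28 > 14 → go right; 28 > 24 → go right. Place as right child of 24.
Insert 15: 15 < 35 → go left; 15 > 10 → go right; 15 > 14 → go right; 15 < 24 → go left. Place as left child of 24.
Insert 60: 60 > 35 → go right; 60 < 62 → go left; 60 > 48 → go right; 60 < 61 → go left. Place as left child of 61.
Insert 40: 40 > 35 → go right; 40 < 62 → go left; 40 < 48 → go left. Place as left child of 48.
Insert 27: 27 < 35 → go left; 27 > 10 → go right; 27 > 14 → go right; 27 > 24 → go right; 27 < 28 → go left. Place as left child of 28.
Insert 73: 73 > 35 → go right; 73 > 62 → go right; 73 > 70 → go right. Place as right child of 70.
Insert 6: 6 < 35 → go left; 6 < 10 → go left. Place as left child of 10.

Path to 28: 35 → 10 → 14 → 24 → 28
Path to 10: 35 → 10
10 lies on both paths and is an ancestor of the other node.

10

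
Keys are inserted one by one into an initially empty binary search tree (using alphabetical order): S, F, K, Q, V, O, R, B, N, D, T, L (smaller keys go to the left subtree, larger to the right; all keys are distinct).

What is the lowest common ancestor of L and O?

O

Insert S: tree is empty, so S becomes the root.
Insert F: F < S → go left. Place as left child of S.
Insert K: K < S → go left; K > F → go right. Place as right child of F.
Insert Q: Q < S → go left; Q > F → go right; Q > K → go right. Place as right child of K.
Insert V: V > S → go right. Place as right child of S.
Insert O: O < S → go left; O > F → go right; O > K → go right; O < Q → go left. Place as left child of Q.
Insert R: R < S → go left; R > F → go right; R > K → go right; R > Q → go right. Place as right child of Q.
Insert B: B < S → go left; B < F → go left. Place as left child of F.
Insert N: N < S → go left; N > F → go right; N > K → go right; N < Q → go left; N < O → go left. Place as left child of O.
Insert D: D < S → go left; D < F → go left; D > B → go right. Place as right child of B.
Insert T: T > S → go right; T < V → go left. Place as left child of V.
Insert L: L < S → go left; L > F → go right; L > K → go right; L < Q → go left; L < O → go left; L < N → go left. Place as left child of N.

Path to L: S → F → K → Q → O → N → L
Path to O: S → F → K → Q → O
O lies on both paths and is an ancestor of the other node.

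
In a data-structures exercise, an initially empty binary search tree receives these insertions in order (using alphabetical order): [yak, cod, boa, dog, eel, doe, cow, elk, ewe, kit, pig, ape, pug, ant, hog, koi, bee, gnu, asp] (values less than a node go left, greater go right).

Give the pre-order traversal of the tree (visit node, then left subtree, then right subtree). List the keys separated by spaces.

yak cod boa ape ant bee asp dog doe cow eel elk ewe kit hog gnu pig koi pug

Insert yak: tree is empty, so yak becomes the root.
Insert cod: cod < yak → go left. Place as left child of yak.
Insert boa: boa < yak → go left; boa < cod → go left. Place as left child of cod.
Insert dog: dog < yak → go left; dog > cod → go right. Place as right child of cod.
Insert eel: eel < yak → go left; eel > cod → go right; eel > dog → go right. Place as right child of dog.
Insert doe: doe < yak → go left; doe > cod → go right; doe < dog → go left. Place as left child of dog.
Insert cow: cow < yak → go left; cow > cod → go right; cow < dog → go left; cow < doe → go left. Place as left child of doe.
Insert elk: elk < yak → go left; elk > cod → go right; elk > dog → go right; elk > eel → go right. Place as right child of eel.
Insert ewe: ewe < yak → go left; ewe > cod → go right; ewe > dog → go right; ewe > eel → go right; ewe > elk → go right. Place as right child of elk.
Insert kit: kit < yak → go left; kit > cod → go right; kit > dog → go right; kit > eel → go right; kit > elk → go right; kit > ewe → go right. Place as right child of ewe.
Insert pig: pig < yak → go left; pig > cod → go right; pig > dog → go right; pig > eel → go right; pig > elk → go right; pig > ewe → go right; pig > kit → go right. Place as right child of kit.
Insert ape: ape < yak → go left; ape < cod → go left; ape < boa → go left. Place as left child of boa.
Insert pug: pug < yak → go left; pug > cod → go right; pug > dog → go right; pug > eel → go right; pug > elk → go right; pug > ewe → go right; pug > kit → go right; pug > pig → go right. Place as right child of pig.
Insert ant: ant < yak → go left; ant < cod → go left; ant < boa → go left; ant < ape → go left. Place as left child of ape.
Insert hog: hog < yak → go left; hog > cod → go right; hog > dog → go right; hog > eel → go right; hog > elk → go right; hog > ewe → go right; hog < kit → go left. Place as left child of kit.
Insert koi: koi < yak → go left; koi > cod → go right; koi > dog → go right; koi > eel → go right; koi > elk → go right; koi > ewe → go right; koi > kit → go right; koi < pig → go left. Place as left child of pig.
Insert bee: bee < yak → go left; bee < cod → go left; bee < boa → go left; bee > ape → go right. Place as right child of ape.
Insert gnu: gnu < yak → go left; gnu > cod → go right; gnu > dog → go right; gnu > eel → go right; gnu > elk → go right; gnu > ewe → go right; gnu < kit → go left; gnu < hog → go left. Place as left child of hog.
Insert asp: asp < yak → go left; asp < cod → go left; asp < boa → go left; asp > ape → go right; asp < bee → go left. Place as left child of bee.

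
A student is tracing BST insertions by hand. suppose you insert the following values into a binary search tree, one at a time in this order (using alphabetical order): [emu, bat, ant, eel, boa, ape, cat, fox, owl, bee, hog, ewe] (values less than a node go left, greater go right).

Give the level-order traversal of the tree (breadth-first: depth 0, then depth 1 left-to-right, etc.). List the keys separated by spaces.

emu bat fox ant eel ewe owl ape boa hog bee cat

Insert emu: tree is empty, so emu becomes the root.
Insert bat: bat < emu → go left. Place as left child of emu.
Insert ant: ant < emu → go left; ant < bat → go left. Place as left child of bat.
Insert eel: eel < emu → go left; eel > bat → go right. Place as right child of bat.
Insert boa: boa < emu → go left; boa > bat → go right; boa < eel → go left. Place as left child of eel.
Insert ape: ape < emu → go left; ape < bat → go left; ape > ant → go right. Place as right child of ant.
Insert cat: cat < emu → go left; cat > bat → go right; cat < eel → go left; cat > boa → go right. Place as right child of boa.
Insert fox: fox > emu → go right. Place as right child of emu.
Insert owl: owl > emu → go right; owl > fox → go right. Place as right child of fox.
Insert bee: bee < emu → go left; bee > bat → go right; bee < eel → go left; bee < boa → go left. Place as left child of boa.
Insert hog: hog > emu → go right; hog > fox → go right; hog < owl → go left. Place as left child of owl.
Insert ewe: ewe > emu → go right; ewe < fox → go left. Place as left child of fox.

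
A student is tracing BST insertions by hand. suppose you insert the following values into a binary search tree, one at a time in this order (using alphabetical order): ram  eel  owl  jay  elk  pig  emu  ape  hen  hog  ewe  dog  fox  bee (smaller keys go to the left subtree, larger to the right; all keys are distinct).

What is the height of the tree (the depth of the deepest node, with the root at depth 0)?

Resulting structure (node: left, right):
  ram: L=eel, R=–
  eel: L=ape, R=owl
  owl: L=jay, R=pig
  jay: L=elk, R=–
  elk: L=–, R=emu
  pig: L=–, R=–
  emu: L=–, R=hen
  ape: L=–, R=dog
  hen: L=ewe, R=hog
  hog: L=–, R=–
  ewe: L=–, R=fox
  dog: L=bee, R=–
  fox: L=–, R=–
  bee: L=–, R=–

The deepest node is fox at depth 8.

8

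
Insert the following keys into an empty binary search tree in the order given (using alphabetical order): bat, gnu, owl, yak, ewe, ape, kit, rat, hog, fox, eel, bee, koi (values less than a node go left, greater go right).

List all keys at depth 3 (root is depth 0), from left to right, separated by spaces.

eel fox kit yak

Insert bat: tree is empty, so bat becomes the root.
Insert gnu: gnu > bat → go right. Place as right child of bat.
Insert owl: owl > bat → go right; owl > gnu → go right. Place as right child of gnu.
Insert yak: yak > bat → go right; yak > gnu → go right; yak > owl → go right. Place as right child of owl.
Insert ewe: ewe > bat → go right; ewe < gnu → go left. Place as left child of gnu.
Insert ape: ape < bat → go left. Place as left child of bat.
Insert kit: kit > bat → go right; kit > gnu → go right; kit < owl → go left. Place as left child of owl.
Insert rat: rat > bat → go right; rat > gnu → go right; rat > owl → go right; rat < yak → go left. Place as left child of yak.
Insert hog: hog > bat → go right; hog > gnu → go right; hog < owl → go left; hog < kit → go left. Place as left child of kit.
Insert fox: fox > bat → go right; fox < gnu → go left; fox > ewe → go right. Place as right child of ewe.
Insert eel: eel > bat → go right; eel < gnu → go left; eel < ewe → go left. Place as left child of ewe.
Insert bee: bee > bat → go right; bee < gnu → go left; bee < ewe → go left; bee < eel → go left. Place as left child of eel.
Insert koi: koi > bat → go right; koi > gnu → go right; koi < owl → go left; koi > kit → go right. Place as right child of kit.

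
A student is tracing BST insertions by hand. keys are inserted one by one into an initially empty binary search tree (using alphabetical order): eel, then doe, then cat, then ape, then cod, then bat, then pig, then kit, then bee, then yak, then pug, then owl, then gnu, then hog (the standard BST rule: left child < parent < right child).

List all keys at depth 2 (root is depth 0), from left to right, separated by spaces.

eel: root
doe: left child of eel (depth 1)
cat: left child of doe (depth 2)
ape: left child of cat (depth 3)
cod: right child of cat (depth 3)
bat: right child of ape (depth 4)
pig: right child of eel (depth 1)
kit: left child of pig (depth 2)
bee: right child of bat (depth 5)
yak: right child of pig (depth 2)
pug: left child of yak (depth 3)
owl: right child of kit (depth 3)
gnu: left child of kit (depth 3)
hog: right child of gnu (depth 4)

cat kit yak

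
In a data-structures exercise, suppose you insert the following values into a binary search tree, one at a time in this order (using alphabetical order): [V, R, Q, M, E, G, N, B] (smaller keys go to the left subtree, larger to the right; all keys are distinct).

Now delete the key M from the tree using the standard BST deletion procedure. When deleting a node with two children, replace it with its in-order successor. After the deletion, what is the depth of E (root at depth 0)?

Insert V: tree is empty, so V becomes the root.
Insert R: R < V → go left. Place as left child of V.
Insert Q: Q < V → go left; Q < R → go left. Place as left child of R.
Insert M: M < V → go left; M < R → go left; M < Q → go left. Place as left child of Q.
Insert E: E < V → go left; E < R → go left; E < Q → go left; E < M → go left. Place as left child of M.
Insert G: G < V → go left; G < R → go left; G < Q → go left; G < M → go left; G > E → go right. Place as right child of E.
Insert N: N < V → go left; N < R → go left; N < Q → go left; N > M → go right. Place as right child of M.
Insert B: B < V → go left; B < R → go left; B < Q → go left; B < M → go left; B < E → go left. Place as left child of E.

Delete M (two children — replace with in-order successor).
After deletion, path to E: V → R → Q → N → E.

4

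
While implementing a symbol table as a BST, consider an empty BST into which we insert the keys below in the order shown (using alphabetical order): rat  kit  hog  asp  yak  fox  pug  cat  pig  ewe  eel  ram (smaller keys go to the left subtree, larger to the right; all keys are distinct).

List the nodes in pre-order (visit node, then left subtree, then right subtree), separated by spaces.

rat kit hog asp fox cat ewe eel pug pig ram yak

Insert rat: tree is empty, so rat becomes the root.
Insert kit: kit < rat → go left. Place as left child of rat.
Insert hog: hog < rat → go left; hog < kit → go left. Place as left child of kit.
Insert asp: asp < rat → go left; asp < kit → go left; asp < hog → go left. Place as left child of hog.
Insert yak: yak > rat → go right. Place as right child of rat.
Insert fox: fox < rat → go left; fox < kit → go left; fox < hog → go left; fox > asp → go right. Place as right child of asp.
Insert pug: pug < rat → go left; pug > kit → go right. Place as right child of kit.
Insert cat: cat < rat → go left; cat < kit → go left; cat < hog → go left; cat > asp → go right; cat < fox → go left. Place as left child of fox.
Insert pig: pig < rat → go left; pig > kit → go right; pig < pug → go left. Place as left child of pug.
Insert ewe: ewe < rat → go left; ewe < kit → go left; ewe < hog → go left; ewe > asp → go right; ewe < fox → go left; ewe > cat → go right. Place as right child of cat.
Insert eel: eel < rat → go left; eel < kit → go left; eel < hog → go left; eel > asp → go right; eel < fox → go left; eel > cat → go right; eel < ewe → go left. Place as left child of ewe.
Insert ram: ram < rat → go left; ram > kit → go right; ram > pug → go right. Place as right child of pug.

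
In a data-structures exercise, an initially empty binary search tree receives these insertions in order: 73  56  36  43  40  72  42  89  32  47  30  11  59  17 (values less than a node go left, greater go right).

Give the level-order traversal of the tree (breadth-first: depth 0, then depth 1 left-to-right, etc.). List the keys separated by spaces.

Insert 73: tree is empty, so 73 becomes the root.
Insert 56: 56 < 73 → go left. Place as left child of 73.
Insert 36: 36 < 73 → go left; 36 < 56 → go left. Place as left child of 56.
Insert 43: 43 < 73 → go left; 43 < 56 → go left; 43 > 36 → go right. Place as right child of 36.
Insert 40: 40 < 73 → go left; 40 < 56 → go left; 40 > 36 → go right; 40 < 43 → go left. Place as left child of 43.
Insert 72: 72 < 73 → go left; 72 > 56 → go right. Place as right child of 56.
Insert 42: 42 < 73 → go left; 42 < 56 → go left; 42 > 36 → go right; 42 < 43 → go left; 42 > 40 → go right. Place as right child of 40.
Insert 89: 89 > 73 → go right. Place as right child of 73.
Insert 32: 32 < 73 → go left; 32 < 56 → go left; 32 < 36 → go left. Place as left child of 36.
Insert 47: 47 < 73 → go left; 47 < 56 → go left; 47 > 36 → go right; 47 > 43 → go right. Place as right child of 43.
Insert 30: 30 < 73 → go left; 30 < 56 → go left; 30 < 36 → go left; 30 < 32 → go left. Place as left child of 32.
Insert 11: 11 < 73 → go left; 11 < 56 → go left; 11 < 36 → go left; 11 < 32 → go left; 11 < 30 → go left. Place as left child of 30.
Insert 59: 59 < 73 → go left; 59 > 56 → go right; 59 < 72 → go left. Place as left child of 72.
Insert 17: 17 < 73 → go left; 17 < 56 → go left; 17 < 36 → go left; 17 < 32 → go left; 17 < 30 → go left; 17 > 11 → go right. Place as right child of 11.

73 56 89 36 72 32 43 59 30 40 47 11 42 17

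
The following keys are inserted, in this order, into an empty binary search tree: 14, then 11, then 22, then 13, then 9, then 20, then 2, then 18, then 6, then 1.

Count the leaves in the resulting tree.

Insert 14: tree is empty, so 14 becomes the root.
Insert 11: 11 < 14 → go left. Place as left child of 14.
Insert 22: 22 > 14 → go right. Place as right child of 14.
Insert 13: 13 < 14 → go left; 13 > 11 → go right. Place as right child of 11.
Insert 9: 9 < 14 → go left; 9 < 11 → go left. Place as left child of 11.
Insert 20: 20 > 14 → go right; 20 < 22 → go left. Place as left child of 22.
Insert 2: 2 < 14 → go left; 2 < 11 → go left; 2 < 9 → go left. Place as left child of 9.
Insert 18: 18 > 14 → go right; 18 < 22 → go left; 18 < 20 → go left. Place as left child of 20.
Insert 6: 6 < 14 → go left; 6 < 11 → go left; 6 < 9 → go left; 6 > 2 → go right. Place as right child of 2.
Insert 1: 1 < 14 → go left; 1 < 11 → go left; 1 < 9 → go left; 1 < 2 → go left. Place as left child of 2.

Leaves: 1, 6, 13, 18 — 4 in total.

4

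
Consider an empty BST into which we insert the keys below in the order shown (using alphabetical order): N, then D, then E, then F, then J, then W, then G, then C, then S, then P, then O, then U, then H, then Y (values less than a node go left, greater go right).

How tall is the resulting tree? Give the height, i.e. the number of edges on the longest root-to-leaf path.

Insert N: tree is empty, so N becomes the root.
Insert D: D < N → go left. Place as left child of N.
Insert E: E < N → go left; E > D → go right. Place as right child of D.
Insert F: F < N → go left; F > D → go right; F > E → go right. Place as right child of E.
Insert J: J < N → go left; J > D → go right; J > E → go right; J > F → go right. Place as right child of F.
Insert W: W > N → go right. Place as right child of N.
Insert G: G < N → go left; G > D → go right; G > E → go right; G > F → go right; G < J → go left. Place as left child of J.
Insert C: C < N → go left; C < D → go left. Place as left child of D.
Insert S: S > N → go right; S < W → go left. Place as left child of W.
Insert P: P > N → go right; P < W → go left; P < S → go left. Place as left child of S.
Insert O: O > N → go right; O < W → go left; O < S → go left; O < P → go left. Place as left child of P.
Insert U: U > N → go right; U < W → go left; U > S → go right. Place as right child of S.
Insert H: H < N → go left; H > D → go right; H > E → go right; H > F → go right; H < J → go left; H > G → go right. Place as right child of G.
Insert Y: Y > N → go right; Y > W → go right. Place as right child of W.

The deepest node is H at depth 6.

6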